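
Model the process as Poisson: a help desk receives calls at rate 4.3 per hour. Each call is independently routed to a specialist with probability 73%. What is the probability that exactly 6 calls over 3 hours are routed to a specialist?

0.0788

Thinning: the calls that are routed to a specialist themselves form a Poisson process with rate 0.73 × 4.3 = 3.139 per hour.
Over the interval, μ = 3.139 × 3 = 9.417 (3 hours).
P(N = 6) = e^(−9.417) · 9.417^6/6! ≈ 0.0788.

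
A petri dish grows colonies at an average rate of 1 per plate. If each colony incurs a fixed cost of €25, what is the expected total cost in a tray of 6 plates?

E[N] = 1 × 6 = 6 (a tray of 6 plates = 6 plates); E[cost] = 6 × €25 = €150.

€150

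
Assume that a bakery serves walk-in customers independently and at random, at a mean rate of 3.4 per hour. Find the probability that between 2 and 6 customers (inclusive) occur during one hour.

0.7953

With mean μ = 3.4 per hour,
P(2 ≤ N ≤ 6) = Σ_{j=2}^{6} e^(−3.4) · 3.4^j/j! ≈ 0.7953.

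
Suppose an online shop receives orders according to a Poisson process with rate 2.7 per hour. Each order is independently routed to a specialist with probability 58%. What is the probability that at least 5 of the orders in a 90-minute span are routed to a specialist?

Thinning: the orders that are routed to a specialist themselves form a Poisson process with rate 0.58 × 2.7 = 1.566 per hour.
Over the interval, μ = 1.566 × 1.5 = 2.349 (a 90-minute span = 1.5 hours).
P(N ≥ 5) = 1 − P(N ≤ 4) ≈ 0.0896.

0.0896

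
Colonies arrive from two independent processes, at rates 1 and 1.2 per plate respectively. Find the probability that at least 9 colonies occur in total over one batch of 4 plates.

Independent Poisson processes superpose: combined rate λ = 1 + 1.2 = 2.2 per plate.
Over the interval, μ = 2.2 × 4 = 8.8 (a batch of 4 plates = 4 plates).
P(N ≥ 9) = 1 − P(N ≤ 8) ≈ 0.5177.

0.5177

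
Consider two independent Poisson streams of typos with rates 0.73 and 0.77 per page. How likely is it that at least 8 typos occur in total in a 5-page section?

Independent Poisson processes superpose: combined rate λ = 0.73 + 0.77 = 1.5 per page.
Over the interval, μ = 1.5 × 5 = 7.5 (a 5-page section = 5 pages).
P(N ≥ 8) = 1 − P(N ≤ 7) ≈ 0.4754.

0.4754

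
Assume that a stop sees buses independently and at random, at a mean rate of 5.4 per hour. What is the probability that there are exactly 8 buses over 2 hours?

0.0936

Over the interval, μ = 5.4 × 2 = 10.8 (2 hours).
P(N = 8) = e^(−μ) μ^8/8! = e^(−10.8) · 10.8^8/40320 ≈ 0.0936.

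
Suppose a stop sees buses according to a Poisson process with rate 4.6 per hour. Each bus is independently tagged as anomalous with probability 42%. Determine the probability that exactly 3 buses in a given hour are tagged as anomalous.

0.1741

Thinning: the buses that are tagged as anomalous themselves form a Poisson process with rate 0.42 × 4.6 = 1.932 per hour.
So μ = 1.932.
P(N = 3) = e^(−1.932) · 1.932^3/3! ≈ 0.1741.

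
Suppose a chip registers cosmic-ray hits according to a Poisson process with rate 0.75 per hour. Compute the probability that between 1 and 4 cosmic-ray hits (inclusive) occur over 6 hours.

0.5210

Over the interval, μ = 0.75 × 6 = 4.5 (6 hours).
P(1 ≤ N ≤ 4) = Σ_{j=1}^{4} e^(−4.5) · 4.5^j/j! ≈ 0.5210.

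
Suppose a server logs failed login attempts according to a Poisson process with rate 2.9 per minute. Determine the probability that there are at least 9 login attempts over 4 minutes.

Over the interval, μ = 2.9 × 4 = 11.6 (4 minutes).
P(N ≥ 9) = 1 − P(N ≤ 8) = 1 − Σ_{j=0}^{8} e^(−μ) μ^j/j! ≈ 0.8170.

0.8170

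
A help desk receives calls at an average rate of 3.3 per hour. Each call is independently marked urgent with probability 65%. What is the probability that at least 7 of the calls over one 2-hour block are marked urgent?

0.1430

Thinning: the calls that are marked urgent themselves form a Poisson process with rate 0.65 × 3.3 = 2.145 per hour.
Over the interval, μ = 2.145 × 2 = 4.29 (a 2-hour block = 2 hours).
P(N ≥ 7) = 1 − P(N ≤ 6) ≈ 0.1430.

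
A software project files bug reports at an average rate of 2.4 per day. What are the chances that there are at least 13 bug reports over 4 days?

Over the interval, μ = 2.4 × 4 = 9.6 (4 days).
P(N ≥ 13) = 1 − P(N ≤ 12) = 1 − Σ_{j=0}^{12} e^(−μ) μ^j/j! ≈ 0.1721.

0.1721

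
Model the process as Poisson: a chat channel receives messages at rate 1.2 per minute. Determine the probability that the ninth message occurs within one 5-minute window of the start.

0.1528

Over the interval, μ = 1.2 × 5 = 6 (a 5-minute window = 5 minutes).
The ninth arrival falls in the interval iff at least 9 events occur there: P(S_9 ≤ t) = P(N ≥ 9) = 1 − P(N ≤ 8) ≈ 0.1528.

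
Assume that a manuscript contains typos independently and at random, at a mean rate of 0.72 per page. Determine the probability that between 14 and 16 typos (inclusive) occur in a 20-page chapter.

Over the interval, μ = 0.72 × 20 = 14.4 (a 20-page chapter = 20 pages).
P(14 ≤ N ≤ 16) = Σ_{j=14}^{16} e^(−14.4) · 14.4^j/j! ≈ 0.2976.

0.2976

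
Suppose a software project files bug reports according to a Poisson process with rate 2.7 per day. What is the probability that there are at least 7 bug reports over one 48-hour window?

0.2983

Over the interval, μ = 2.7 × 2 = 5.4 (a 48-hour window = 2 days).
P(N ≥ 7) = 1 − P(N ≤ 6) = 1 − Σ_{j=0}^{6} e^(−μ) μ^j/j! ≈ 0.2983.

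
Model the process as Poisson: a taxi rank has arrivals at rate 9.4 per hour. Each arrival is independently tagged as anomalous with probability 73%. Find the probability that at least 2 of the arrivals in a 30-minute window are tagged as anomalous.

Thinning: the arrivals that are tagged as anomalous themselves form a Poisson process with rate 0.73 × 9.4 = 6.862 per hour.
Over the interval, μ = 6.862 × 0.5 = 3.431 (a 30-minute window = 0.5 hours).
P(N ≥ 2) = 1 − P(N ≤ 1) ≈ 0.8566.

0.8566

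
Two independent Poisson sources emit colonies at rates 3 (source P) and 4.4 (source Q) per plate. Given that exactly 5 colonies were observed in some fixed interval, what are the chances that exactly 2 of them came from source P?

0.3455

Given the total, each event is independently from source P with probability p = λ_P/(λ_P+λ_Q) = 3/7.4 ≈ 0.4054.
So K ~ Binomial(5, 3/7.4): P(K = 2) = C(5,2) · (3/7.4)^2 · (4.4/7.4)^3 ≈ 0.3455.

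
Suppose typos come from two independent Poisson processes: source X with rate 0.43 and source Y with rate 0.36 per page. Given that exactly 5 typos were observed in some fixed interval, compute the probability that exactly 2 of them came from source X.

Given the total, each event is independently from source X with probability p = λ_X/(λ_X+λ_Y) = 0.43/0.79 ≈ 0.5443.
So K ~ Binomial(5, 0.43/0.79): P(K = 2) = C(5,2) · (0.43/0.79)^2 · (0.36/0.79)^3 ≈ 0.2804.

0.2804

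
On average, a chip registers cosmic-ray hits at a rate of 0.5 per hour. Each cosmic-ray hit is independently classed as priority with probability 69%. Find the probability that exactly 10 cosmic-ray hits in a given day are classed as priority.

Thinning: the cosmic-ray hits that are classed as priority themselves form a Poisson process with rate 0.69 × 0.5 = 0.345 per hour.
Over the interval, μ = 0.345 × 24 = 8.28 (a day = 24 hours).
P(N = 10) = e^(−8.28) · 8.28^10/10! ≈ 0.1058.

0.1058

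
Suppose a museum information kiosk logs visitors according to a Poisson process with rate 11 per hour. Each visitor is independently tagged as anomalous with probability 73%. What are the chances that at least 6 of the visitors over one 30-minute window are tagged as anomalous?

Thinning: the visitors that are tagged as anomalous themselves form a Poisson process with rate 0.73 × 11 = 8.03 per hour.
Over the interval, μ = 8.03 × 0.5 = 4.015 (a 30-minute window = 0.5 hours).
P(N ≥ 6) = 1 − P(N ≤ 5) ≈ 0.2172.

0.2172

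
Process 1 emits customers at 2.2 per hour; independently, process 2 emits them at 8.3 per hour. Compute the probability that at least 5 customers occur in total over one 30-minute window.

Independent Poisson processes superpose: combined rate λ = 2.2 + 8.3 = 10.5 per hour.
Over the interval, μ = 10.5 × 0.5 = 5.25 (a 30-minute window = 0.5 hours).
P(N ≥ 5) = 1 − P(N ≤ 4) ≈ 0.6022.

0.6022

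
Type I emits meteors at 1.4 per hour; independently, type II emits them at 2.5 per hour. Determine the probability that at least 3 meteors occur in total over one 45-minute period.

0.5598

Independent Poisson processes superpose: combined rate λ = 1.4 + 2.5 = 3.9 per hour.
Over the interval, μ = 3.9 × 0.75 = 2.925 (a 45-minute period = 0.75 hours).
P(N ≥ 3) = 1 − P(N ≤ 2) ≈ 0.5598.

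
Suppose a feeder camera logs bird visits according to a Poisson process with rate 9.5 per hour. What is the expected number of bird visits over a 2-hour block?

19

E[N] = λt = 9.5 × 2 = 19 (a 2-hour block = 2 hours).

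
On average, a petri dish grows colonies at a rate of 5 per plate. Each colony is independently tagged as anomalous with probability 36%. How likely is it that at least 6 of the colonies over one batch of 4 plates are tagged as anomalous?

Thinning: the colonies that are tagged as anomalous themselves form a Poisson process with rate 0.36 × 5 = 1.8 per plate.
Over the interval, μ = 1.8 × 4 = 7.2 (a batch of 4 plates = 4 plates).
P(N ≥ 6) = 1 − P(N ≤ 5) ≈ 0.7241.

0.7241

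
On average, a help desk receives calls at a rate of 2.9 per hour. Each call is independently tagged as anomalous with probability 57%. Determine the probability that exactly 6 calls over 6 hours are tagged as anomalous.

Thinning: the calls that are tagged as anomalous themselves form a Poisson process with rate 0.57 × 2.9 = 1.653 per hour.
Over the interval, μ = 1.653 × 6 = 9.918 (6 hours).
P(N = 6) = e^(−9.918) · 9.918^6/6! ≈ 0.0651.

0.0651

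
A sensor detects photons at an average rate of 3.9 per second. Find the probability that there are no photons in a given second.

0.0202

With mean μ = 3.9 per second,
P(N = 0) = e^(−μ) μ^0/0! = e^(−3.9) · 3.9^0/1 ≈ 0.0202.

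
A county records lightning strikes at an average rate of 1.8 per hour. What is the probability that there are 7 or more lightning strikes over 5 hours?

0.7932

Over the interval, μ = 1.8 × 5 = 9 (5 hours).
P(N ≥ 7) = 1 − P(N ≤ 6) = 1 − Σ_{j=0}^{6} e^(−μ) μ^j/j! ≈ 0.7932.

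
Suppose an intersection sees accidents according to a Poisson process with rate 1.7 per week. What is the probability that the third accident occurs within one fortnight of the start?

0.6603

Over the interval, μ = 1.7 × 2 = 3.4 (a fortnight = 2 weeks).
The third arrival falls in the interval iff at least 3 events occur there: P(S_3 ≤ t) = P(N ≥ 3) = 1 − P(N ≤ 2) ≈ 0.6603.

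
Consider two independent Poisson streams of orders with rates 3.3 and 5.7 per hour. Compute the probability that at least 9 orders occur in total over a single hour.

Independent Poisson processes superpose: combined rate λ = 3.3 + 5.7 = 9 per hour.
So μ = 9.
P(N ≥ 9) = 1 − P(N ≤ 8) ≈ 0.5443.

0.5443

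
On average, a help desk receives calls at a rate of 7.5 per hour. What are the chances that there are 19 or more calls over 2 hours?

Over the interval, μ = 7.5 × 2 = 15 (2 hours).
P(N ≥ 19) = 1 − P(N ≤ 18) = 1 − Σ_{j=0}^{18} e^(−μ) μ^j/j! ≈ 0.1805.

0.1805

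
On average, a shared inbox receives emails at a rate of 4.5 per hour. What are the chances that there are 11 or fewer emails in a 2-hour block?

Over the interval, μ = 4.5 × 2 = 9 (a 2-hour block = 2 hours).
P(N ≤ 11) = Σ_{j=0}^{11} e^(−μ) μ^j/j! ≈ 0.8030.

0.8030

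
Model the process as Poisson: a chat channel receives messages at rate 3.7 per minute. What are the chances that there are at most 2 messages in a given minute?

With mean μ = 3.7 per minute,
P(N ≤ 2) = Σ_{j=0}^{2} e^(−μ) μ^j/j! ≈ 0.2854.

0.2854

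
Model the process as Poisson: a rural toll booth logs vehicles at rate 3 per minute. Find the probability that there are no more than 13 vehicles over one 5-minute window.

Over the interval, μ = 3 × 5 = 15 (a 5-minute window = 5 minutes).
P(N ≤ 13) = Σ_{j=0}^{13} e^(−μ) μ^j/j! ≈ 0.3632.

0.3632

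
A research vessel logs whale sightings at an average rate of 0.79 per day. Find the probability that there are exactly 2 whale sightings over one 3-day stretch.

0.2625

Over the interval, μ = 0.79 × 3 = 2.37 (a 3-day stretch = 3 days).
P(N = 2) = e^(−μ) μ^2/2! = e^(−2.37) · 2.37^2/2 ≈ 0.2625.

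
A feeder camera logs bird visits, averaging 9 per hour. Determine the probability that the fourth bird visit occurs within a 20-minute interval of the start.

Over the interval, μ = 9 × 1/3 = 3 (a 20-minute interval = 1/3 hours).
The fourth arrival falls in the interval iff at least 4 events occur there: P(S_4 ≤ t) = P(N ≥ 4) = 1 − P(N ≤ 3) ≈ 0.3528.

0.3528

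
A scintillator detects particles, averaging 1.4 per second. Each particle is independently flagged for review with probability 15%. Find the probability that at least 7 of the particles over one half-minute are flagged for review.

0.4418

Thinning: the particles that are flagged for review themselves form a Poisson process with rate 0.15 × 1.4 = 0.21 per second.
Over the interval, μ = 0.21 × 30 = 6.3 (a half-minute = 30 seconds).
P(N ≥ 7) = 1 − P(N ≤ 6) ≈ 0.4418.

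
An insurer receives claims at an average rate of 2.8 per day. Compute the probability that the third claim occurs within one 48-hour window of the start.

Over the interval, μ = 2.8 × 2 = 5.6 (a 48-hour window = 2 days).
The third arrival falls in the interval iff at least 3 events occur there: P(S_3 ≤ t) = P(N ≥ 3) = 1 − P(N ≤ 2) ≈ 0.9176.

0.9176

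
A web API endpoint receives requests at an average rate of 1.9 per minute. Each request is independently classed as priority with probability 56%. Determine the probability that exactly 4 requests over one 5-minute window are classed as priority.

0.1633

Thinning: the requests that are classed as priority themselves form a Poisson process with rate 0.56 × 1.9 = 1.064 per minute.
Over the interval, μ = 1.064 × 5 = 5.32 (a 5-minute window = 5 minutes).
P(N = 4) = e^(−5.32) · 5.32^4/4! ≈ 0.1633.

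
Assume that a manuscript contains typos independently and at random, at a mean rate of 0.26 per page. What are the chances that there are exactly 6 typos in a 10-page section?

0.0319

Over the interval, μ = 0.26 × 10 = 2.6 (a 10-page section = 10 pages).
P(N = 6) = e^(−μ) μ^6/6! = e^(−2.6) · 2.6^6/720 ≈ 0.0319.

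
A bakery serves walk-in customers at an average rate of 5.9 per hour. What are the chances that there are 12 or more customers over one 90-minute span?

Over the interval, μ = 5.9 × 1.5 = 8.85 (a 90-minute span = 1.5 hours).
P(N ≥ 12) = 1 − P(N ≤ 11) = 1 − Σ_{j=0}^{11} e^(−μ) μ^j/j! ≈ 0.1827.

0.1827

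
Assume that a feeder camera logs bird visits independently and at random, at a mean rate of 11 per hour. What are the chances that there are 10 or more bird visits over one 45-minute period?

0.3148

Over the interval, μ = 11 × 0.75 = 8.25 (a 45-minute period = 0.75 hours).
P(N ≥ 10) = 1 − P(N ≤ 9) = 1 − Σ_{j=0}^{9} e^(−μ) μ^j/j! ≈ 0.3148.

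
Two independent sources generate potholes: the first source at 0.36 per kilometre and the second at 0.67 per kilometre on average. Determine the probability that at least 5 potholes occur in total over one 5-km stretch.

Independent Poisson processes superpose: combined rate λ = 0.36 + 0.67 = 1.03 per kilometre.
Over the interval, μ = 1.03 × 5 = 5.15 (a 5-km stretch = 5 kilometres).
P(N ≥ 5) = 1 − P(N ≤ 4) ≈ 0.5854.

0.5854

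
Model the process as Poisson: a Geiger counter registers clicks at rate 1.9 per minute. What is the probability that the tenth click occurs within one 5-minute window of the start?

0.4782

Over the interval, μ = 1.9 × 5 = 9.5 (a 5-minute window = 5 minutes).
The tenth arrival falls in the interval iff at least 10 events occur there: P(S_10 ≤ t) = P(N ≥ 10) = 1 − P(N ≤ 9) ≈ 0.4782.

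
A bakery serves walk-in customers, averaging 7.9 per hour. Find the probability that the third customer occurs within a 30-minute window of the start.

Over the interval, μ = 7.9 × 0.5 = 3.95 (a 30-minute window = 0.5 hours).
The third arrival falls in the interval iff at least 3 events occur there: P(S_3 ≤ t) = P(N ≥ 3) = 1 − P(N ≤ 2) ≈ 0.7545.

0.7545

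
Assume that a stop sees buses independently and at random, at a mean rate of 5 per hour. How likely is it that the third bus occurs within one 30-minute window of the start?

0.4562

Over the interval, μ = 5 × 0.5 = 2.5 (a 30-minute window = 0.5 hours).
The third arrival falls in the interval iff at least 3 events occur there: P(S_3 ≤ t) = P(N ≥ 3) = 1 − P(N ≤ 2) ≈ 0.4562.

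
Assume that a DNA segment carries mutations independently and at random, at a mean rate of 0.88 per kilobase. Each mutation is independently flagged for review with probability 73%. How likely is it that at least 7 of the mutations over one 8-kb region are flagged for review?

Thinning: the mutations that are flagged for review themselves form a Poisson process with rate 0.73 × 0.88 = 0.6424 per kilobase.
Over the interval, μ = 0.6424 × 8 = 5.1392 (an 8-kb region = 8 kilobases).
P(N ≥ 7) = 1 − P(N ≤ 6) ≈ 0.2584.

0.2584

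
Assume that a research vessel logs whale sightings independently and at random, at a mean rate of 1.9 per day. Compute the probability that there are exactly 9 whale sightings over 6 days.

Over the interval, μ = 1.9 × 6 = 11.4 (6 days).
P(N = 9) = e^(−μ) μ^9/9! = e^(−11.4) · 11.4^9/362880 ≈ 0.1003.

0.1003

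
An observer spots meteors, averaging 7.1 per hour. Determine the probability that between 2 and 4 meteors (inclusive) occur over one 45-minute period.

0.3546

Over the interval, μ = 7.1 × 0.75 = 5.325 (a 45-minute period = 0.75 hours).
P(2 ≤ N ≤ 4) = Σ_{j=2}^{4} e^(−5.325) · 5.325^j/j! ≈ 0.3546.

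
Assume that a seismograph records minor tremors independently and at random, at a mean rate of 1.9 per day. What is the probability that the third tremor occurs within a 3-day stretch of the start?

Over the interval, μ = 1.9 × 3 = 5.7 (a 3-day stretch = 3 days).
The third arrival falls in the interval iff at least 3 events occur there: P(S_3 ≤ t) = P(N ≥ 3) = 1 − P(N ≤ 2) ≈ 0.9232.

0.9232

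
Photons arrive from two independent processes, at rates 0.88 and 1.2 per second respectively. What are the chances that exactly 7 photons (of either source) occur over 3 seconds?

Independent Poisson processes superpose: combined rate λ = 0.88 + 1.2 = 2.08 per second.
Over the interval, μ = 2.08 × 3 = 6.24 (3 seconds).
P(N = 7) = e^(−6.24) · 6.24^7/7! ≈ 0.1425.

0.1425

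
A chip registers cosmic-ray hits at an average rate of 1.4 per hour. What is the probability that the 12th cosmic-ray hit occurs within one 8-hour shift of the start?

0.4446

Over the interval, μ = 1.4 × 8 = 11.2 (an 8-hour shift = 8 hours).
The 12th arrival falls in the interval iff at least 12 events occur there: P(S_12 ≤ t) = P(N ≥ 12) = 1 − P(N ≤ 11) ≈ 0.4446.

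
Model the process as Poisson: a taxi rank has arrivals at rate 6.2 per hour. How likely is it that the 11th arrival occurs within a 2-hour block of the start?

0.6933

Over the interval, μ = 6.2 × 2 = 12.4 (a 2-hour block = 2 hours).
The 11th arrival falls in the interval iff at least 11 events occur there: P(S_11 ≤ t) = P(N ≥ 11) = 1 − P(N ≤ 10) ≈ 0.6933.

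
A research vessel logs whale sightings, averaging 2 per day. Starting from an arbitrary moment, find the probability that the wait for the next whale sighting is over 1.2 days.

0.0907

The wait for the next event is exponential with rate λ = 2 per day.
P(T > 1.2) = e^(−λt) = e^(−2 × 1.2) = e^(−2.4) ≈ 0.0907.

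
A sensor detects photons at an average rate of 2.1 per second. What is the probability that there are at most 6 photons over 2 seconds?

Over the interval, μ = 2.1 × 2 = 4.2 (2 seconds).
P(N ≤ 6) = Σ_{j=0}^{6} e^(−μ) μ^j/j! ≈ 0.8675.

0.8675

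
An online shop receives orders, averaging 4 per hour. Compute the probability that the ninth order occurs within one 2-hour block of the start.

Over the interval, μ = 4 × 2 = 8 (a 2-hour block = 2 hours).
The ninth arrival falls in the interval iff at least 9 events occur there: P(S_9 ≤ t) = P(N ≥ 9) = 1 − P(N ≤ 8) ≈ 0.4075.

0.4075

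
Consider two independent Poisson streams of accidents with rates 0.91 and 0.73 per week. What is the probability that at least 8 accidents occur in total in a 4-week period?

0.3360

Independent Poisson processes superpose: combined rate λ = 0.91 + 0.73 = 1.64 per week.
Over the interval, μ = 1.64 × 4 = 6.56 (a 4-week period = 4 weeks).
P(N ≥ 8) = 1 − P(N ≤ 7) ≈ 0.3360.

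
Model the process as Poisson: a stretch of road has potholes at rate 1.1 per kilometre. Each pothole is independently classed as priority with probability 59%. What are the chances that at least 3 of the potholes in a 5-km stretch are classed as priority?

Thinning: the potholes that are classed as priority themselves form a Poisson process with rate 0.59 × 1.1 = 0.649 per kilometre.
Over the interval, μ = 0.649 × 5 = 3.245 (a 5-km stretch = 5 kilometres).
P(N ≥ 3) = 1 − P(N ≤ 2) ≈ 0.6294.

0.6294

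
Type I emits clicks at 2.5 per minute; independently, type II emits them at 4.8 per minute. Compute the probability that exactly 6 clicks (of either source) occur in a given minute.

0.1420

Independent Poisson processes superpose: combined rate λ = 2.5 + 4.8 = 7.3 per minute.
So μ = 7.3.
P(N = 6) = e^(−7.3) · 7.3^6/6! ≈ 0.1420.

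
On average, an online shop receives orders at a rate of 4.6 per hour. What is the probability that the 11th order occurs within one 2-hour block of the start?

0.3180

Over the interval, μ = 4.6 × 2 = 9.2 (a 2-hour block = 2 hours).
The 11th arrival falls in the interval iff at least 11 events occur there: P(S_11 ≤ t) = P(N ≥ 11) = 1 − P(N ≤ 10) ≈ 0.3180.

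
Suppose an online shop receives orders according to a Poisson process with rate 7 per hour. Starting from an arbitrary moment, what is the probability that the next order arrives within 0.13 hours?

0.5975

Inter-arrival times are exponential with rate λ = 7 per hour.
P(T ≤ 0.13) = 1 − e^(−λt) = 1 − e^(−7 × 0.13) = 1 − e^(−0.91) ≈ 0.5975.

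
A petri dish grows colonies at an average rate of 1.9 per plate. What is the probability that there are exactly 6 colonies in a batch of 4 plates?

Over the interval, μ = 1.9 × 4 = 7.6 (a batch of 4 plates = 4 plates).
P(N = 6) = e^(−μ) μ^6/6! = e^(−7.6) · 7.6^6/720 ≈ 0.1339.

0.1339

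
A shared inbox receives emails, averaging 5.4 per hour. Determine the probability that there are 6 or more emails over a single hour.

0.4539

With mean μ = 5.4 per hour,
P(N ≥ 6) = 1 − P(N ≤ 5) = 1 − Σ_{j=0}^{5} e^(−μ) μ^j/j! ≈ 0.4539.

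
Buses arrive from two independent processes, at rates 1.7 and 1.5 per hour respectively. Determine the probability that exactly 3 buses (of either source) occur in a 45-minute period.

0.2090

Independent Poisson processes superpose: combined rate λ = 1.7 + 1.5 = 3.2 per hour.
Over the interval, μ = 3.2 × 0.75 = 2.4 (a 45-minute period = 0.75 hours).
P(N = 3) = e^(−2.4) · 2.4^3/3! ≈ 0.2090.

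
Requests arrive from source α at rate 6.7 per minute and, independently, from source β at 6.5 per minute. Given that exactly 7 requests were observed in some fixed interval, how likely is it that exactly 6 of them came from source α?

Given the total, each event is independently from source α with probability p = λ_α/(λ_α+λ_β) = 6.7/13.2 ≈ 0.5076.
So K ~ Binomial(7, 6.7/13.2): P(K = 6) = C(7,6) · (6.7/13.2)^6 · (6.5/13.2)^1 ≈ 0.0589.

0.0589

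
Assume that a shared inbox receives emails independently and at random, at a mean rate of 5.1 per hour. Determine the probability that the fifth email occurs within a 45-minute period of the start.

Over the interval, μ = 5.1 × 0.75 = 3.825 (a 45-minute period = 0.75 hours).
The fifth arrival falls in the interval iff at least 5 events occur there: P(S_5 ≤ t) = P(N ≥ 5) = 1 − P(N ≤ 4) ≈ 0.3370.

0.3370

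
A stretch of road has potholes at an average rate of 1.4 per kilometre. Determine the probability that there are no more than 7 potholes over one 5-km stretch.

0.5987

Over the interval, μ = 1.4 × 5 = 7 (a 5-km stretch = 5 kilometres).
P(N ≤ 7) = Σ_{j=0}^{7} e^(−μ) μ^j/j! ≈ 0.5987.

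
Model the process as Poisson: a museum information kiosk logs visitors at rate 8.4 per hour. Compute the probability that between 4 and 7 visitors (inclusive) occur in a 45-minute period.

Over the interval, μ = 8.4 × 0.75 = 6.3 (a 45-minute period = 0.75 hours).
P(4 ≤ N ≤ 7) = Σ_{j=4}^{7} e^(−6.3) · 6.3^j/j! ≈ 0.5754.

0.5754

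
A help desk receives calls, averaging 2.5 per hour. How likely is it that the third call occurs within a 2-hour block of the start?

Over the interval, μ = 2.5 × 2 = 5 (a 2-hour block = 2 hours).
The third arrival falls in the interval iff at least 3 events occur there: P(S_3 ≤ t) = P(N ≥ 3) = 1 − P(N ≤ 2) ≈ 0.8753.

0.8753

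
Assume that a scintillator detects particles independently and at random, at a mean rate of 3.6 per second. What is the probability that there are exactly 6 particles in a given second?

0.0826

With mean μ = 3.6 per second,
P(N = 6) = e^(−μ) μ^6/6! = e^(−3.6) · 3.6^6/720 ≈ 0.0826.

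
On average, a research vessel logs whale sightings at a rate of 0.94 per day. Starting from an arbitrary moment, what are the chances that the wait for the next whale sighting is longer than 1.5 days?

0.2441

The wait for the next event is exponential with rate λ = 0.94 per day.
P(T > 1.5) = e^(−λt) = e^(−0.94 × 1.5) = e^(−1.41) ≈ 0.2441.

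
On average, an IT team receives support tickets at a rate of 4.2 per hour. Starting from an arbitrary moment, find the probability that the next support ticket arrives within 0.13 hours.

Inter-arrival times are exponential with rate λ = 4.2 per hour.
P(T ≤ 0.13) = 1 − e^(−λt) = 1 − e^(−4.2 × 0.13) = 1 − e^(−0.546) ≈ 0.4207.

0.4207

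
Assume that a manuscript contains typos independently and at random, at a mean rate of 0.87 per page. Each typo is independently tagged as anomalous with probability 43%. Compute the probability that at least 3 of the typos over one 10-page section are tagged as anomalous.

Thinning: the typos that are tagged as anomalous themselves form a Poisson process with rate 0.43 × 0.87 = 0.3741 per page.
Over the interval, μ = 0.3741 × 10 = 3.741 (a 10-page section = 10 pages).
P(N ≥ 3) = 1 − P(N ≤ 2) ≈ 0.7214.

0.7214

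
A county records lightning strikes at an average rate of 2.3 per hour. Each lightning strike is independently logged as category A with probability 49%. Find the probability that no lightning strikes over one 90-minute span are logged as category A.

Thinning: the lightning strikes that are logged as category A themselves form a Poisson process with rate 0.49 × 2.3 = 1.127 per hour.
Over the interval, μ = 1.127 × 1.5 = 1.6905 (a 90-minute span = 1.5 hours).
P(N = 0) = e^(−1.6905) · 1.6905^0/0! ≈ 0.1844.

0.1844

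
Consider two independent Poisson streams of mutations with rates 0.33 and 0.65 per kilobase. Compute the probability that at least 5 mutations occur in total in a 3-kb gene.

0.1748

Independent Poisson processes superpose: combined rate λ = 0.33 + 0.65 = 0.98 per kilobase.
Over the interval, μ = 0.98 × 3 = 2.94 (a 3-kb gene = 3 kilobases).
P(N ≥ 5) = 1 − P(N ≤ 4) ≈ 0.1748.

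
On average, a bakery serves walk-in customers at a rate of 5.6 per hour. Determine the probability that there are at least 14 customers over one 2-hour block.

0.2376

Over the interval, μ = 5.6 × 2 = 11.2 (a 2-hour block = 2 hours).
P(N ≥ 14) = 1 − P(N ≤ 13) = 1 − Σ_{j=0}^{13} e^(−μ) μ^j/j! ≈ 0.2376.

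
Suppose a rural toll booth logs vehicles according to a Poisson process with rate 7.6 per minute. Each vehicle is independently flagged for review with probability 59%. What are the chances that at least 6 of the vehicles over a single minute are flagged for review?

Thinning: the vehicles that are flagged for review themselves form a Poisson process with rate 0.59 × 7.6 = 4.484 per minute.
So μ = 4.484.
P(N ≥ 6) = 1 − P(N ≤ 5) ≈ 0.2943.

0.2943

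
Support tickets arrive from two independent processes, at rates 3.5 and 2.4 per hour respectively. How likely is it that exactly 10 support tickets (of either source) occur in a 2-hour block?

Independent Poisson processes superpose: combined rate λ = 3.5 + 2.4 = 5.9 per hour.
Over the interval, μ = 5.9 × 2 = 11.8 (a 2-hour block = 2 hours).
P(N = 10) = e^(−11.8) · 11.8^10/10! ≈ 0.1082.

0.1082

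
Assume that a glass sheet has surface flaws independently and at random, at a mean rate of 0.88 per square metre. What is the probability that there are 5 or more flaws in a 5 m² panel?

Over the interval, μ = 0.88 × 5 = 4.4 (a 5 m² panel = 5 square metres).
P(N ≥ 5) = 1 − P(N ≤ 4) = 1 − Σ_{j=0}^{4} e^(−μ) μ^j/j! ≈ 0.4488.

0.4488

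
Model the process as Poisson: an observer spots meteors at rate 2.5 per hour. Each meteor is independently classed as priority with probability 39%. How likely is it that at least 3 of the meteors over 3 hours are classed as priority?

Thinning: the meteors that are classed as priority themselves form a Poisson process with rate 0.39 × 2.5 = 0.975 per hour.
Over the interval, μ = 0.975 × 3 = 2.925 (3 hours).
P(N ≥ 3) = 1 − P(N ≤ 2) ≈ 0.5598.

0.5598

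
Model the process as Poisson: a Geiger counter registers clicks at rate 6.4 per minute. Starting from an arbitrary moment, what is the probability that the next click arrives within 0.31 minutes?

0.8625

Inter-arrival times are exponential with rate λ = 6.4 per minute.
P(T ≤ 0.31) = 1 − e^(−λt) = 1 − e^(−6.4 × 0.31) = 1 − e^(−1.984) ≈ 0.8625.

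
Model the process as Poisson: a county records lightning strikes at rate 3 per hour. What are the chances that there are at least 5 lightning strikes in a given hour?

With mean μ = 3 per hour,
P(N ≥ 5) = 1 − P(N ≤ 4) = 1 − Σ_{j=0}^{4} e^(−μ) μ^j/j! ≈ 0.1847.

0.1847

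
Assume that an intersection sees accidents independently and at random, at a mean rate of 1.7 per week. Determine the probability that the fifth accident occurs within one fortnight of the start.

Over the interval, μ = 1.7 × 2 = 3.4 (a fortnight = 2 weeks).
The fifth arrival falls in the interval iff at least 5 events occur there: P(S_5 ≤ t) = P(N ≥ 5) = 1 − P(N ≤ 4) ≈ 0.2558.

0.2558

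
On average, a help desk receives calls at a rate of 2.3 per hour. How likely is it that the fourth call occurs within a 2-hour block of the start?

0.6743

Over the interval, μ = 2.3 × 2 = 4.6 (a 2-hour block = 2 hours).
The fourth arrival falls in the interval iff at least 4 events occur there: P(S_4 ≤ t) = P(N ≥ 4) = 1 − P(N ≤ 3) ≈ 0.6743.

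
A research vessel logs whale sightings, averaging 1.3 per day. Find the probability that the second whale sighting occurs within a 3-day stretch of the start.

0.9008

Over the interval, μ = 1.3 × 3 = 3.9 (a 3-day stretch = 3 days).
The second arrival falls in the interval iff at least 2 events occur there: P(S_2 ≤ t) = P(N ≥ 2) = 1 − P(N ≤ 1) ≈ 0.9008.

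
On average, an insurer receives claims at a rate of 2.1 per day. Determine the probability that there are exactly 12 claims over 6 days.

0.1127

Over the interval, μ = 2.1 × 6 = 12.6 (6 days).
P(N = 12) = e^(−μ) μ^12/12! = e^(−12.6) · 12.6^12/479001600 ≈ 0.1127.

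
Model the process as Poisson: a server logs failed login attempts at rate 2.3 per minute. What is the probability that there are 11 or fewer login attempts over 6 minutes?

Over the interval, μ = 2.3 × 6 = 13.8 (6 minutes).
P(N ≤ 11) = Σ_{j=0}^{11} e^(−μ) μ^j/j! ≈ 0.2773.

0.2773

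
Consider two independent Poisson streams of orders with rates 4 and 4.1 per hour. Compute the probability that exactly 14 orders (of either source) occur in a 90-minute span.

0.0927

Independent Poisson processes superpose: combined rate λ = 4 + 4.1 = 8.1 per hour.
Over the interval, μ = 8.1 × 1.5 = 12.15 (a 90-minute span = 1.5 hours).
P(N = 14) = e^(−12.15) · 12.15^14/14! ≈ 0.0927.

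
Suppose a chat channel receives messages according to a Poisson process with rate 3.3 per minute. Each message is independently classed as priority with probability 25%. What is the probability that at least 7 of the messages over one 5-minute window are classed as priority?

Thinning: the messages that are classed as priority themselves form a Poisson process with rate 0.25 × 3.3 = 0.825 per minute.
Over the interval, μ = 0.825 × 5 = 4.125 (a 5-minute window = 5 minutes).
P(N ≥ 7) = 1 − P(N ≤ 6) ≈ 0.1241.

0.1241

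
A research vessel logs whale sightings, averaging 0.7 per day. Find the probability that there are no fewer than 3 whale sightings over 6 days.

Over the interval, μ = 0.7 × 6 = 4.2 (6 days).
P(N ≥ 3) = 1 − P(N ≤ 2) = 1 − Σ_{j=0}^{2} e^(−μ) μ^j/j! ≈ 0.7898.

0.7898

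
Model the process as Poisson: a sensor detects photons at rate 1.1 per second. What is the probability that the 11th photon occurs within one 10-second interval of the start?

Over the interval, μ = 1.1 × 10 = 11 (a 10-second interval = 10 seconds).
The 11th arrival falls in the interval iff at least 11 events occur there: P(S_11 ≤ t) = P(N ≥ 11) = 1 − P(N ≤ 10) ≈ 0.5401.

0.5401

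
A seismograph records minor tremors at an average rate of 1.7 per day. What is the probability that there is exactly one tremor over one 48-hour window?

Over the interval, μ = 1.7 × 2 = 3.4 (a 48-hour window = 2 days).
P(N = 1) = e^(−μ) μ^1/1! = e^(−3.4) · 3.4^1/1 ≈ 0.1135.

0.1135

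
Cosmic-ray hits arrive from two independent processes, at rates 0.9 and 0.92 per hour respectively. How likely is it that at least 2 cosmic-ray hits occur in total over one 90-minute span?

Independent Poisson processes superpose: combined rate λ = 0.9 + 0.92 = 1.82 per hour.
Over the interval, μ = 1.82 × 1.5 = 2.73 (a 90-minute span = 1.5 hours).
P(N ≥ 2) = 1 − P(N ≤ 1) ≈ 0.7567.

0.7567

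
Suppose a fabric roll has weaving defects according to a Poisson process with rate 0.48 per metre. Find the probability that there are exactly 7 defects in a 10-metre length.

Over the interval, μ = 0.48 × 10 = 4.8 (a 10-metre length = 10 metres).
P(N = 7) = e^(−μ) μ^7/7! = e^(−4.8) · 4.8^7/5040 ≈ 0.0959.

0.0959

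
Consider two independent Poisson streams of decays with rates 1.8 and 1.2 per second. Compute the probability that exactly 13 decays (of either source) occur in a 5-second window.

Independent Poisson processes superpose: combined rate λ = 1.8 + 1.2 = 3 per second.
Over the interval, μ = 3 × 5 = 15 (a 5-second window = 5 seconds).
P(N = 13) = e^(−15) · 15^13/13! ≈ 0.0956.

0.0956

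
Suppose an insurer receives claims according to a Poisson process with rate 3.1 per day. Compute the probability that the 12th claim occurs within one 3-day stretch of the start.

0.2270

Over the interval, μ = 3.1 × 3 = 9.3 (a 3-day stretch = 3 days).
The 12th arrival falls in the interval iff at least 12 events occur there: P(S_12 ≤ t) = P(N ≥ 12) = 1 − P(N ≤ 11) ≈ 0.2270.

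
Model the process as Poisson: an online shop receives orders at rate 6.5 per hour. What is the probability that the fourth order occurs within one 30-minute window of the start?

0.4086

Over the interval, μ = 6.5 × 0.5 = 3.25 (a 30-minute window = 0.5 hours).
The fourth arrival falls in the interval iff at least 4 events occur there: P(S_4 ≤ t) = P(N ≥ 4) = 1 − P(N ≤ 3) ≈ 0.4086.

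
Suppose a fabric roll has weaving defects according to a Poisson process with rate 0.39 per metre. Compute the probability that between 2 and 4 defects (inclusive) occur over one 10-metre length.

0.5492

Over the interval, μ = 0.39 × 10 = 3.9 (a 10-metre length = 10 metres).
P(2 ≤ N ≤ 4) = Σ_{j=2}^{4} e^(−3.9) · 3.9^j/j! ≈ 0.5492.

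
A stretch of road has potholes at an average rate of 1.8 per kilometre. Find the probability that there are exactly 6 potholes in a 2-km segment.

Over the interval, μ = 1.8 × 2 = 3.6 (a 2-km segment = 2 kilometres).
P(N = 6) = e^(−μ) μ^6/6! = e^(−3.6) · 3.6^6/720 ≈ 0.0826.

0.0826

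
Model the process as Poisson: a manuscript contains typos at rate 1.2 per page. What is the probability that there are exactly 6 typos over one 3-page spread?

Over the interval, μ = 1.2 × 3 = 3.6 (a 3-page spread = 3 pages).
P(N = 6) = e^(−μ) μ^6/6! = e^(−3.6) · 3.6^6/720 ≈ 0.0826.

0.0826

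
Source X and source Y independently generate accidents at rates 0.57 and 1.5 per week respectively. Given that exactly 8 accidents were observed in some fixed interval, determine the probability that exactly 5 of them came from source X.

Given the total, each event is independently from source X with probability p = λ_X/(λ_X+λ_Y) = 0.57/2.07 ≈ 0.2754.
So K ~ Binomial(8, 0.57/2.07): P(K = 5) = C(8,5) · (0.57/2.07)^5 · (1.5/2.07)^3 ≈ 0.0337.

0.0337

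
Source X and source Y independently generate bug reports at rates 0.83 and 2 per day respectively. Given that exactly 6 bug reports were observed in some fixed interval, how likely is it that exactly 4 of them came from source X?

Given the total, each event is independently from source X with probability p = λ_X/(λ_X+λ_Y) = 0.83/2.83 ≈ 0.2933.
So K ~ Binomial(6, 0.83/2.83): P(K = 4) = C(6,4) · (0.83/2.83)^4 · (2/2.83)^2 ≈ 0.0554.

0.0554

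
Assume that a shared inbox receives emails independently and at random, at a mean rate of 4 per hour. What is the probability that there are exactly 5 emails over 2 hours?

Over the interval, μ = 4 × 2 = 8 (2 hours).
P(N = 5) = e^(−μ) μ^5/5! = e^(−8) · 8^5/120 ≈ 0.0916.

0.0916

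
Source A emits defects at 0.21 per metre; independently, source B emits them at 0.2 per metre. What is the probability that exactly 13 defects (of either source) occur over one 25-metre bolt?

Independent Poisson processes superpose: combined rate λ = 0.21 + 0.2 = 0.41 per metre.
Over the interval, μ = 0.41 × 25 = 10.25 (a 25-metre bolt = 25 metres).
P(N = 13) = e^(−10.25) · 10.25^13/13! ≈ 0.0783.

0.0783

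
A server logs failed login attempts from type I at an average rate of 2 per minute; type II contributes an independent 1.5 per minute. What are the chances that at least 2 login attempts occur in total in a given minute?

0.8641

Independent Poisson processes superpose: combined rate λ = 2 + 1.5 = 3.5 per minute.
So μ = 3.5.
P(N ≥ 2) = 1 − P(N ≤ 1) ≈ 0.8641.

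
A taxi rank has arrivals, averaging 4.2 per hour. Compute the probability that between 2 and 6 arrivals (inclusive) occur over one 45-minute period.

0.7805

Over the interval, μ = 4.2 × 0.75 = 3.15 (a 45-minute period = 0.75 hours).
P(2 ≤ N ≤ 6) = Σ_{j=2}^{6} e^(−3.15) · 3.15^j/j! ≈ 0.7805.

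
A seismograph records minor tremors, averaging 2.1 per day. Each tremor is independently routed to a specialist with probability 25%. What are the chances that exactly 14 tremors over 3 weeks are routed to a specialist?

Thinning: the tremors that are routed to a specialist themselves form a Poisson process with rate 0.25 × 2.1 = 0.525 per day.
Over the interval, μ = 0.525 × 21 = 11.025 (3 weeks = 21 days).
P(N = 14) = e^(−11.025) · 11.025^14/14! ≈ 0.0732.

0.0732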